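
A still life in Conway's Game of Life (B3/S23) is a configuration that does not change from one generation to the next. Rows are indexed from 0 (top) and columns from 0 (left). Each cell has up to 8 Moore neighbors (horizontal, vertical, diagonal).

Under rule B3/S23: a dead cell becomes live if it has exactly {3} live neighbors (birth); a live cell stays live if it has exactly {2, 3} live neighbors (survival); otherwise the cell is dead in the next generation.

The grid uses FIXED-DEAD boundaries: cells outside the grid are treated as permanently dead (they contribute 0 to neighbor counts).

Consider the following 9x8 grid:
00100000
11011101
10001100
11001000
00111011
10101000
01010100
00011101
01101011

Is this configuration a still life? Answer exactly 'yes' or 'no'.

Compute generation 1 and compare to generation 0 (given above):
Generation 1:
01111000
11110110
00100010
11100010
10101000
00000010
01000110
01000001
00101011
Cell (0,1) differs: gen0=0 vs gen1=1 -> NOT a still life.

Answer: no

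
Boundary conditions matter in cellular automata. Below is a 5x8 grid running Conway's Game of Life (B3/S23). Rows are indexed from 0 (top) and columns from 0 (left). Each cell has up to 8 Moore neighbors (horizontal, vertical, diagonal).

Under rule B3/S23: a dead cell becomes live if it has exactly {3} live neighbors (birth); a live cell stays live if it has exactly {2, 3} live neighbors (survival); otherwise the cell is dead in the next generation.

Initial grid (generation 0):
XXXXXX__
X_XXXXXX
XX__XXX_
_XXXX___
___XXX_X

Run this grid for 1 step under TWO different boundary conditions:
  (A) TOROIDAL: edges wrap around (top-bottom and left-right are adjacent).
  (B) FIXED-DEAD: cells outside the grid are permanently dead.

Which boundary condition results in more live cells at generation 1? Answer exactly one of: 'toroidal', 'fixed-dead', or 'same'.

Answer: fixed-dead

Derivation:
Under TOROIDAL boundary, generation 1:
________
________
________
_X_____X
______X_
Population = 3

Under FIXED-DEAD boundary, generation 1:
X_______
_______X
X______X
XX______
_____X__
Population = 7

Comparison: toroidal=3, fixed-dead=7 -> fixed-dead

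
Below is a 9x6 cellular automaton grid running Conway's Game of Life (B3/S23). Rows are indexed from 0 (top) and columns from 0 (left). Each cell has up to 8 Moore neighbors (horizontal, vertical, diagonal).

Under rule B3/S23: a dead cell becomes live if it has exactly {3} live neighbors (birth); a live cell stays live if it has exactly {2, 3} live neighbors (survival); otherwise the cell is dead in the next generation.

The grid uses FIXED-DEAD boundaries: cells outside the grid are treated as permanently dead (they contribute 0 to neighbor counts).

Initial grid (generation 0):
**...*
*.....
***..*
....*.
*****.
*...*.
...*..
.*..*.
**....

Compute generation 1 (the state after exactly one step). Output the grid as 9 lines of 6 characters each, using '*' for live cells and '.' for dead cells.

Answer: **....
..*...
**....
....**
***.**
*...*.
...**.
***...
**....

Derivation:
Simulating step by step:
Generation 0 (given above): 21 live cells
Generation 1: 21 live cells
(generation 1 grid is the final answer)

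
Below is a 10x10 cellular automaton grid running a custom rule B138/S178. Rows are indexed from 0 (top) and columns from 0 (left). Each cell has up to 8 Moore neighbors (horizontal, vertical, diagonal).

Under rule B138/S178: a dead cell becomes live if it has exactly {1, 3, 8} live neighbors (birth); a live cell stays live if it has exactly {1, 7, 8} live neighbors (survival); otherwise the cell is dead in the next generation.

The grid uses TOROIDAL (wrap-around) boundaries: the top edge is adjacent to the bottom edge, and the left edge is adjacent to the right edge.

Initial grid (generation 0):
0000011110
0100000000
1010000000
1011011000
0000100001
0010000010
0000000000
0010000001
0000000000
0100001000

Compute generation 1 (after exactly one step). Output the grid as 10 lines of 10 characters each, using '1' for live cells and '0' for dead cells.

Answer: 0000100011
0001101100
0001000100
0000101111
0110010000
1100110110
1000000100
1101000010
0001011111
1010110001

Derivation:
Simulating step by step:
Generation 0 (given above): 20 live cells
Generation 1: 40 live cells
(generation 1 grid is the final answer)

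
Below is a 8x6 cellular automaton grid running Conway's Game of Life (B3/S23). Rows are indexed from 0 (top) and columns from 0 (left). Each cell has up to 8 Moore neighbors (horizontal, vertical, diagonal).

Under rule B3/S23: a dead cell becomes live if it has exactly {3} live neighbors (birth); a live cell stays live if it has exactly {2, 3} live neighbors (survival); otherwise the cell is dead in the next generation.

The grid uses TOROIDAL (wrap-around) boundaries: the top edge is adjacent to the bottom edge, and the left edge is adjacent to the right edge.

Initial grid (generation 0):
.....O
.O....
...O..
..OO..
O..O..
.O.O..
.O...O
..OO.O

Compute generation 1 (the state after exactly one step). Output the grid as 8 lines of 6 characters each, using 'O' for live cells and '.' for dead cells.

Answer: O.O.O.
......
...O..
..OOO.
.O.OO.
.O..O.
.O.O..
..O..O

Derivation:
Simulating step by step:
Generation 0 (given above): 14 live cells
Generation 1: 16 live cells
(generation 1 grid is the final answer)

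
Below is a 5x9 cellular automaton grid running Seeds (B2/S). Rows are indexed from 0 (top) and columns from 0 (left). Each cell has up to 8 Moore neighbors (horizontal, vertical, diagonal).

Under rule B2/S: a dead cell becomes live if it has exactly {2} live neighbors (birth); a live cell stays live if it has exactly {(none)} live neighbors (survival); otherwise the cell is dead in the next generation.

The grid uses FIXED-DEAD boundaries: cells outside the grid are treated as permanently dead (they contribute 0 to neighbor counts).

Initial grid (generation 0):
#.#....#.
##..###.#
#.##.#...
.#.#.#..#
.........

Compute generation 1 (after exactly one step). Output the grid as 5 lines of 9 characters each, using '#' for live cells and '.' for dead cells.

Answer: ...##...#
.........
........#
#.....#..
..#.#....

Derivation:
Simulating step by step:
Generation 0 (given above): 17 live cells
Generation 1: 8 live cells
(generation 1 grid is the final answer)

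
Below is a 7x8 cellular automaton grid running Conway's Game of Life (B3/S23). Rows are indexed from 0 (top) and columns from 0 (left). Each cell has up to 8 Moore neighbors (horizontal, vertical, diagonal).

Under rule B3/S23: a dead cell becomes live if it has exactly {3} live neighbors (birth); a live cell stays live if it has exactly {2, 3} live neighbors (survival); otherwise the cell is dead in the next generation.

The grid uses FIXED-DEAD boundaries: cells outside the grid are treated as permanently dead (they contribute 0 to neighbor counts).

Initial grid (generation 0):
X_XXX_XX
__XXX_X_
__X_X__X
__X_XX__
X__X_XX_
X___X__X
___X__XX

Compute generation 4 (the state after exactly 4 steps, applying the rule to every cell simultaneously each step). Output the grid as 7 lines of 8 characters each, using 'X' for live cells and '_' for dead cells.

Answer: _____X_X
_XXXXX_X
_X___XX_
X__XX___
_XXX_XX_
__XX___X
___XXX_X

Derivation:
Simulating step by step:
Generation 0 (given above): 26 live cells
Generation 1: 19 live cells
_XX_X_XX
______X_
_XX___X_
_XX_____
_X_X__X_
___XX__X
______XX
Generation 2: 19 live cells
_____XXX
___X__X_
_XX_____
X__X____
_X_XX___
__XXXX_X
______XX
Generation 3: 23 live cells
_____XXX
__X__XXX
_XXX____
X__XX___
_X___X__
__X__X_X
___XXXXX
Generation 4: 26 live cells
(generation 4 grid is the final answer)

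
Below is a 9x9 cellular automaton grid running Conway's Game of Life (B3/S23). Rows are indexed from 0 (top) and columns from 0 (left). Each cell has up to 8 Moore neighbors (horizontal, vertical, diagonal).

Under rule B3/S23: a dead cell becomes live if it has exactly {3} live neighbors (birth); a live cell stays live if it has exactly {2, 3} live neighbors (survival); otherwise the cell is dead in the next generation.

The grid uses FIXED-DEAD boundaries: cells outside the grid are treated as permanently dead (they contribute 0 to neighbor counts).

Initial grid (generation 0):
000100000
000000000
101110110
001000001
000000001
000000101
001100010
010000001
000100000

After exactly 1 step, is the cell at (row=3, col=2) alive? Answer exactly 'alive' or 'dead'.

Answer: alive

Derivation:
Simulating step by step:
Generation 0 (given above): 18 live cells
Generation 1: 15 live cells
000000000
001010000
011100010
011000001
000000001
000000001
001000011
000100000
000000000

Cell (3,2) at generation 1: 1 -> alive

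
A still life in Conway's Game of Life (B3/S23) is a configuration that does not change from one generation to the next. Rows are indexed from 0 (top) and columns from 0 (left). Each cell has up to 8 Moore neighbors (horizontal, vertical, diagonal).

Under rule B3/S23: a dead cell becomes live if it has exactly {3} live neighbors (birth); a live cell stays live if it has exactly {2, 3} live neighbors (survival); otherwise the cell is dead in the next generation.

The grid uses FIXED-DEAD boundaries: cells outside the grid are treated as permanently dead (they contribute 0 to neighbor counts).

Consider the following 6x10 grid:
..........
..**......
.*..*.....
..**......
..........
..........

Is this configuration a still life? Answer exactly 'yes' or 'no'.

Answer: yes

Derivation:
Compute generation 1 and compare to generation 0 (given above):
Generation 1:
..........
..**......
.*..*.....
..**......
..........
..........
The grids are IDENTICAL -> still life.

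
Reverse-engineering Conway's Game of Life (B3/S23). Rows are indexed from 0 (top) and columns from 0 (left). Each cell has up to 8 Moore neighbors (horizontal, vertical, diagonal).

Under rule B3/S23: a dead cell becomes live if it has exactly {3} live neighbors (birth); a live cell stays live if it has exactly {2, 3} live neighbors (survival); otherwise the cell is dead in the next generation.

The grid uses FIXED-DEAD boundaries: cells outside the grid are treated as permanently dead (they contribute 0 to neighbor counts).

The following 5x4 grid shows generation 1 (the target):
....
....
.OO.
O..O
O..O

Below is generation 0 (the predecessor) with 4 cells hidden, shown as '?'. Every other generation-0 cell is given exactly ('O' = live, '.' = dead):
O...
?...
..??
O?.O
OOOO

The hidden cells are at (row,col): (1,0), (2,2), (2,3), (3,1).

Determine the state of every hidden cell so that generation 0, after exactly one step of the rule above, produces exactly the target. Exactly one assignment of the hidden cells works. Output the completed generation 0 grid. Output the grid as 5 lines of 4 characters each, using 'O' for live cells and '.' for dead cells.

Hidden generation-0 cells (in order): (1,0), (2,2), (2,3), (3,1).
A hidden cell only influences target cells in its own 3x3 neighborhood. Try each of the 2^4 = 16 assignments, step the completed generation 0 forward once under B3/S23, and compare with the target:
  (1,0)=. (2,2)=. (2,3)=. (3,1)=. -> step gives (2,1)='.' but target has 'O' -> reject
  (1,0)=. (2,2)=. (2,3)=. (3,1)=O -> step gives (2,1)='.' but target has 'O' -> reject
  (1,0)=. (2,2)=. (2,3)=O (3,1)=. -> step gives (2,1)='.' but target has 'O' -> reject
  (1,0)=. (2,2)=. (2,3)=O (3,1)=O -> step gives (2,1)='.' but target has 'O' -> reject
  (1,0)=. (2,2)=O (2,3)=. (3,1)=. -> step gives (2,1)='.' but target has 'O' -> reject
  (1,0)=. (2,2)=O (2,3)=. (3,1)=O -> step reproduces the target at every cell -> ACCEPT
  (1,0)=. (2,2)=O (2,3)=O (3,1)=. -> step gives (2,1)='.' but target has 'O' -> reject
  (1,0)=. (2,2)=O (2,3)=O (3,1)=O -> step gives (2,3)='O' but target has '.' -> reject
  (1,0)=O (2,2)=. (2,3)=. (3,1)=. -> step gives (2,1)='.' but target has 'O' -> reject
  (1,0)=O (2,2)=. (2,3)=. (3,1)=O -> step gives (2,0)='O' but target has '.' -> reject
  (1,0)=O (2,2)=. (2,3)=O (3,1)=. -> step gives (2,1)='.' but target has 'O' -> reject
  (1,0)=O (2,2)=. (2,3)=O (3,1)=O -> step gives (2,0)='O' but target has '.' -> reject
  (1,0)=O (2,2)=O (2,3)=. (3,1)=. -> step gives (1,1)='O' but target has '.' -> reject
  (1,0)=O (2,2)=O (2,3)=. (3,1)=O -> step gives (1,1)='O' but target has '.' -> reject
  (1,0)=O (2,2)=O (2,3)=O (3,1)=. -> step gives (1,1)='O' but target has '.' -> reject
  (1,0)=O (2,2)=O (2,3)=O (3,1)=O -> step gives (1,1)='O' but target has '.' -> reject
Unique solution: (1,0)=dead, (2,2)=live, (2,3)=dead, (3,1)=live.
Check: live-neighbor counts of every cell in the completed generation 0:
0100
1211
2322
3563
3442
Applying B3/S23 to generation 0 with these counts gives:
....
....
.OO.
O..O
O..O
which matches the target exactly.

Answer: O...
....
..O.
OO.O
OOOO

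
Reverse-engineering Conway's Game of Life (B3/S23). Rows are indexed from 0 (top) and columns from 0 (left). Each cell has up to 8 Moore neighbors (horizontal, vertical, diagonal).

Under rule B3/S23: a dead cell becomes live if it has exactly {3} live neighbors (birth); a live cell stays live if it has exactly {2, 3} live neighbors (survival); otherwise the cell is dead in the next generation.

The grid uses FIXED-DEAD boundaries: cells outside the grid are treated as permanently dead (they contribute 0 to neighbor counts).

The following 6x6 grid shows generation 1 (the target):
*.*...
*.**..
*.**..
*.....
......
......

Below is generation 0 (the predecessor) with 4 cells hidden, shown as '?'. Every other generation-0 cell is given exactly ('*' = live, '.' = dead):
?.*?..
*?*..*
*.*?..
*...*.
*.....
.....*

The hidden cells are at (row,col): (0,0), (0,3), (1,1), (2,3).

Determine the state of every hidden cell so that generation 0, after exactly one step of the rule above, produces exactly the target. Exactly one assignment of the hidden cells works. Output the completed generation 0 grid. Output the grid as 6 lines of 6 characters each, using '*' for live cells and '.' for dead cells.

Hidden generation-0 cells (in order): (0,0), (0,3), (1,1), (2,3).
A hidden cell only influences target cells in its own 3x3 neighborhood. Try each of the 2^4 = 16 assignments, step the completed generation 0 forward once under B3/S23, and compare with the target:
  (0,0)=. (0,3)=. (1,1)=. (2,3)=. -> step gives (0,0)='.' but target has '*' -> reject
  (0,0)=. (0,3)=. (1,1)=. (2,3)=* -> step gives (0,0)='.' but target has '*' -> reject
  (0,0)=. (0,3)=. (1,1)=* (2,3)=. -> step gives (0,0)='.' but target has '*' -> reject
  (0,0)=. (0,3)=. (1,1)=* (2,3)=* -> step gives (0,0)='.' but target has '*' -> reject
  (0,0)=. (0,3)=* (1,1)=. (2,3)=. -> step gives (0,0)='.' but target has '*' -> reject
  (0,0)=. (0,3)=* (1,1)=. (2,3)=* -> step gives (0,0)='.' but target has '*' -> reject
  (0,0)=. (0,3)=* (1,1)=* (2,3)=. -> step gives (0,0)='.' but target has '*' -> reject
  (0,0)=. (0,3)=* (1,1)=* (2,3)=* -> step gives (0,0)='.' but target has '*' -> reject
  (0,0)=* (0,3)=. (1,1)=. (2,3)=. -> step gives (0,0)='.' but target has '*' -> reject
  (0,0)=* (0,3)=. (1,1)=. (2,3)=* -> step gives (0,0)='.' but target has '*' -> reject
  (0,0)=* (0,3)=. (1,1)=* (2,3)=. -> step reproduces the target at every cell -> ACCEPT
  (0,0)=* (0,3)=. (1,1)=* (2,3)=* -> step gives (1,2)='.' but target has '*' -> reject
  (0,0)=* (0,3)=* (1,1)=. (2,3)=. -> step gives (0,0)='.' but target has '*' -> reject
  (0,0)=* (0,3)=* (1,1)=. (2,3)=* -> step gives (0,0)='.' but target has '*' -> reject
  (0,0)=* (0,3)=* (1,1)=* (2,3)=. -> step gives (0,3)='*' but target has '.' -> reject
  (0,0)=* (0,3)=* (1,1)=* (2,3)=* -> step gives (0,3)='*' but target has '.' -> reject
Unique solution: (0,0)=live, (0,3)=dead, (1,1)=live, (2,3)=dead.
Check: live-neighbor counts of every cell in the completed generation 0:
252211
363310
362322
241201
120122
110010
Applying B3/S23 to generation 0 with these counts gives:
*.*...
*.**..
*.**..
*.....
......
......
which matches the target exactly.

Answer: *.*...
***..*
*.*...
*...*.
*.....
.....*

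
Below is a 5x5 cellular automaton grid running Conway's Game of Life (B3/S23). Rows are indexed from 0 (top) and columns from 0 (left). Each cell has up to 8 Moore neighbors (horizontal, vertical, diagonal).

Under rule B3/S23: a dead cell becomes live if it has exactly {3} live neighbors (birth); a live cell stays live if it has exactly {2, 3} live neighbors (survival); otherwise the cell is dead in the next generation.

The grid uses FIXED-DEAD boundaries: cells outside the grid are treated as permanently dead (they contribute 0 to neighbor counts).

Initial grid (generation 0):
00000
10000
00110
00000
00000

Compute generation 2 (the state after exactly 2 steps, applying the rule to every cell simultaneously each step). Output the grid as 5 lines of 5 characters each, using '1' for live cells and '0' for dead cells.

Simulating step by step:
Generation 0 (given above): 3 live cells
Generation 1: 0 live cells
00000
00000
00000
00000
00000
Generation 2: 0 live cells
(generation 2 grid is the final answer)

Answer: 00000
00000
00000
00000
00000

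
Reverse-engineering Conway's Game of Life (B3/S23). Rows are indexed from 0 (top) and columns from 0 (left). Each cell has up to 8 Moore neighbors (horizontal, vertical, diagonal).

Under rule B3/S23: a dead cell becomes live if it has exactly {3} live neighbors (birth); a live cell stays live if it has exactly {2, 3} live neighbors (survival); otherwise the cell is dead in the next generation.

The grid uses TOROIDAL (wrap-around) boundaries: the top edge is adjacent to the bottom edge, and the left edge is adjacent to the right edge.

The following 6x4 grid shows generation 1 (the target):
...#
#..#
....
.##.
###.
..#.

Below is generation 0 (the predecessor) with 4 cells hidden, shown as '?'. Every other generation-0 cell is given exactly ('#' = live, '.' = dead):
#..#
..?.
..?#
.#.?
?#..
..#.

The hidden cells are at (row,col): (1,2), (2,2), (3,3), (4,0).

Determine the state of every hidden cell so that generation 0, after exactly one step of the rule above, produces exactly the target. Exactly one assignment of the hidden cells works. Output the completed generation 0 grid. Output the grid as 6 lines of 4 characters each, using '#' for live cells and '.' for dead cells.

Hidden generation-0 cells (in order): (1,2), (2,2), (3,3), (4,0).
A hidden cell only influences target cells in its own 3x3 neighborhood. Try each of the 2^4 = 16 assignments, step the completed generation 0 forward once under B3/S23, and compare with the target:
  (1,2)=. (2,2)=. (3,3)=. (4,0)=. -> step gives (3,0)='#' but target has '.' -> reject
  (1,2)=. (2,2)=. (3,3)=. (4,0)=# -> step reproduces the target at every cell -> ACCEPT
  (1,2)=. (2,2)=. (3,3)=# (4,0)=. -> step gives (2,0)='#' but target has '.' -> reject
  (1,2)=. (2,2)=. (3,3)=# (4,0)=# -> step gives (2,0)='#' but target has '.' -> reject
  (1,2)=. (2,2)=# (3,3)=. (4,0)=. -> step gives (1,2)='#' but target has '.' -> reject
  (1,2)=. (2,2)=# (3,3)=. (4,0)=# -> step gives (1,2)='#' but target has '.' -> reject
  (1,2)=. (2,2)=# (3,3)=# (4,0)=. -> step gives (1,2)='#' but target has '.' -> reject
  (1,2)=. (2,2)=# (3,3)=# (4,0)=# -> step gives (1,2)='#' but target has '.' -> reject
  (1,2)=# (2,2)=. (3,3)=. (4,0)=. -> step gives (0,1)='#' but target has '.' -> reject
  (1,2)=# (2,2)=. (3,3)=. (4,0)=# -> step gives (0,1)='#' but target has '.' -> reject
  (1,2)=# (2,2)=. (3,3)=# (4,0)=. -> step gives (0,1)='#' but target has '.' -> reject
  (1,2)=# (2,2)=. (3,3)=# (4,0)=# -> step gives (0,1)='#' but target has '.' -> reject
  (1,2)=# (2,2)=# (3,3)=. (4,0)=. -> step gives (0,1)='#' but target has '.' -> reject
  (1,2)=# (2,2)=# (3,3)=. (4,0)=# -> step gives (0,1)='#' but target has '.' -> reject
  (1,2)=# (2,2)=# (3,3)=# (4,0)=. -> step gives (0,1)='#' but target has '.' -> reject
  (1,2)=# (2,2)=# (3,3)=# (4,0)=# -> step gives (0,1)='#' but target has '.' -> reject
Unique solution: (1,2)=dead, (2,2)=dead, (3,3)=dead, (4,0)=live.
Check: live-neighbor counts of every cell in the completed generation 0:
1222
3123
2120
4232
2332
4424
Applying B3/S23 to generation 0 with these counts gives:
...#
#..#
....
.##.
###.
..#.
which matches the target exactly.

Answer: #..#
....
...#
.#..
##..
..#.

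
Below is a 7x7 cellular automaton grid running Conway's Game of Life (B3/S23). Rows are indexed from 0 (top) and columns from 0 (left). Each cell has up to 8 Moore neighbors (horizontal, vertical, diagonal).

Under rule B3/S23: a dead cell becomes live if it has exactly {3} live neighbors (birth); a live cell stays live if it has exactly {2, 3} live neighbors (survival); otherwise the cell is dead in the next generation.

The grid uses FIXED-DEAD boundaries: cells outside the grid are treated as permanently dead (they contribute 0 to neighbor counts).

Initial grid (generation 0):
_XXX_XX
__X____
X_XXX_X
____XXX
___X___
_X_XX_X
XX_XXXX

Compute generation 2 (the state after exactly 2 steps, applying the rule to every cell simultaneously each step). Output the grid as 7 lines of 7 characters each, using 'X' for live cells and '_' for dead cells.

Simulating step by step:
Generation 0 (given above): 25 live cells
Generation 1: 20 live cells
_XXX___
______X
_XX_X_X
__X___X
__XX__X
XX____X
XX_X__X
Generation 2: 18 live cells
(generation 2 grid is the final answer)

Answer: __X____
_____X_
_XXX__X
______X
__XX_XX
X__X_XX
XXX____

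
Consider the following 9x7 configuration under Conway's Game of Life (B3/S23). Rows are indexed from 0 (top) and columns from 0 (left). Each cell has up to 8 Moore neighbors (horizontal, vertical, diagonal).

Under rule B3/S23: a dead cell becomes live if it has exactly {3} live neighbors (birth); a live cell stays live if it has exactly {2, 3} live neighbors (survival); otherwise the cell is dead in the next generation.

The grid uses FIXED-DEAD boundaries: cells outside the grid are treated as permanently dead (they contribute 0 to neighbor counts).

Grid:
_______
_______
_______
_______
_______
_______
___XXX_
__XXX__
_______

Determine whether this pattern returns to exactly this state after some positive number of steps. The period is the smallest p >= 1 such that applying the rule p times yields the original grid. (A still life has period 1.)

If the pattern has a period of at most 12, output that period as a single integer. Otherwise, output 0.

Simulating and comparing each generation to the original:
Gen 0 (original, given above): 6 live cells
Gen 1: 6 live cells, differs from original
Gen 2: 6 live cells, MATCHES original -> period = 2

Answer: 2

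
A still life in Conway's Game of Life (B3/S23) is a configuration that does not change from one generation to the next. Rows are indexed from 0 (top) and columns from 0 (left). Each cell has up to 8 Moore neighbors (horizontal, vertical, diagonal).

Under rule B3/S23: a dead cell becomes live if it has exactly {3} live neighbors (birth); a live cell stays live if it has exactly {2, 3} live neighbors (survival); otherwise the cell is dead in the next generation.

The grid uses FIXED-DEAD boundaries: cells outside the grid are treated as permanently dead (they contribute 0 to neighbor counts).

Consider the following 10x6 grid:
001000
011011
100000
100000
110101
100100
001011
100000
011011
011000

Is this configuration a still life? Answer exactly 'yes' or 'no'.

Answer: no

Derivation:
Compute generation 1 and compare to generation 0 (given above):
Generation 1:
011100
011100
100000
100000
111010
100101
010110
001000
101100
011100
Cell (0,1) differs: gen0=0 vs gen1=1 -> NOT a still life.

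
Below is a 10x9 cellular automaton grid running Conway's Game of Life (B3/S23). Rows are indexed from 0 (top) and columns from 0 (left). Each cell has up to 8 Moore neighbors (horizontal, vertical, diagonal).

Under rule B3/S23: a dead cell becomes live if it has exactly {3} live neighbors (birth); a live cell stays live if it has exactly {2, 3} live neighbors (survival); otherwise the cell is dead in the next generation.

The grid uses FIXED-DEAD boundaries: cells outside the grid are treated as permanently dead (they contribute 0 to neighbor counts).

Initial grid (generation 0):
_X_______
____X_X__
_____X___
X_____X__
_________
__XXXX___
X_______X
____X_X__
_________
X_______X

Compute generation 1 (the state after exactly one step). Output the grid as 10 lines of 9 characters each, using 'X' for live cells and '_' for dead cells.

Simulating step by step:
Generation 0 (given above): 16 live cells
Generation 1: 8 live cells
(generation 1 grid is the final answer)

Answer: _________
_____X___
_____XX__
_________
___XXX___
___XX____
_________
_________
_________
_________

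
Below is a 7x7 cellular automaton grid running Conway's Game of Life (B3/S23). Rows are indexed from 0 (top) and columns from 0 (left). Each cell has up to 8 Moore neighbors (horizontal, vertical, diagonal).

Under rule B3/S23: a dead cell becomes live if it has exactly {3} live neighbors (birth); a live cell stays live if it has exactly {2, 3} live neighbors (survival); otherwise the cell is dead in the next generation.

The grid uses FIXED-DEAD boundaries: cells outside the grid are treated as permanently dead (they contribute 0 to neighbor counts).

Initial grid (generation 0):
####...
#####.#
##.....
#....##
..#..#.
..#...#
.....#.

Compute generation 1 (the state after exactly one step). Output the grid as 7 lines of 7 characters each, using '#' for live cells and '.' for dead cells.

Answer: #...#..
....#..
...##.#
#....##
.#...#.
.....##
.......

Derivation:
Simulating step by step:
Generation 0 (given above): 20 live cells
Generation 1: 13 live cells
(generation 1 grid is the final answer)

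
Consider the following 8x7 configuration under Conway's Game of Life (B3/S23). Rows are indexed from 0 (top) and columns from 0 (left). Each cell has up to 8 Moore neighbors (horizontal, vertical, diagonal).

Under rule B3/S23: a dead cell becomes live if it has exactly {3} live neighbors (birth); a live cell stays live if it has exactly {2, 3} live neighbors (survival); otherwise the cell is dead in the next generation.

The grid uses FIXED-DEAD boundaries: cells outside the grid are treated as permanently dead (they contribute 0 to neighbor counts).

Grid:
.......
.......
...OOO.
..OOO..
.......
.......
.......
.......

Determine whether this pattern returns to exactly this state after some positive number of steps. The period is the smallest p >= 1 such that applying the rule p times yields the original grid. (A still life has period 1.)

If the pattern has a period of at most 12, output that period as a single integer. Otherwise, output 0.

Answer: 2

Derivation:
Simulating and comparing each generation to the original:
Gen 0 (original, given above): 6 live cells
Gen 1: 6 live cells, differs from original
Gen 2: 6 live cells, MATCHES original -> period = 2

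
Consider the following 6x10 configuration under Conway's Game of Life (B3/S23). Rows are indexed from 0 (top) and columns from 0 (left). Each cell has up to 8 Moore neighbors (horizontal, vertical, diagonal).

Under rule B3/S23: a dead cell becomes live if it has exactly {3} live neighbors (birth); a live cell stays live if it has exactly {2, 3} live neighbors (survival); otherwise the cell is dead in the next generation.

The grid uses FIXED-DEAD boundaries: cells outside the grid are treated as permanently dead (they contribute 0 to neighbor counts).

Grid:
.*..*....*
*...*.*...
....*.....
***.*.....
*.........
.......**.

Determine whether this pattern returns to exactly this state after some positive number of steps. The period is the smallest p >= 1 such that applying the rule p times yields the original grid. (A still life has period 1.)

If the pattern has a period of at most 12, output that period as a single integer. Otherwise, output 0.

Answer: 0

Derivation:
Simulating and comparing each generation to the original:
Gen 0 (original, given above): 14 live cells
Gen 1: 9 live cells, differs from original
Gen 2: 12 live cells, differs from original
Gen 3: 12 live cells, differs from original
Gen 4: 12 live cells, differs from original
Gen 5: 13 live cells, differs from original
Gen 6: 11 live cells, differs from original
Gen 7: 11 live cells, differs from original
Gen 8: 11 live cells, differs from original
Gen 9: 10 live cells, differs from original
Gen 10: 10 live cells, differs from original
Gen 11: 10 live cells, differs from original
Gen 12: 9 live cells, differs from original
No period found within 12 steps.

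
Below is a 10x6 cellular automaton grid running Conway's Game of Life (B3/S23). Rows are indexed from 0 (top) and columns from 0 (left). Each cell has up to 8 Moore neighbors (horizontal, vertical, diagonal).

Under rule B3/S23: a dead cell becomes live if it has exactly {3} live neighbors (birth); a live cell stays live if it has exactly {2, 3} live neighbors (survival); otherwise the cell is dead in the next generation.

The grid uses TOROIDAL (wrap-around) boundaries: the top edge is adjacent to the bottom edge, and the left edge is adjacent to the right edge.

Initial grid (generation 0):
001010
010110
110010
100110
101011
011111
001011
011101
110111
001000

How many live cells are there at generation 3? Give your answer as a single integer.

Simulating step by step:
Generation 0 (given above): 33 live cells
Generation 1: 12 live cells
011010
110010
110000
001000
000000
000000
000000
000000
000001
101000
Generation 2: 10 live cells
001000
000100
101001
010000
000000
000000
000000
000000
000000
101101
Generation 3: 14 live cells
011010
011100
111000
110000
000000
000000
000000
000000
000000
011100
Population at generation 3: 14

Answer: 14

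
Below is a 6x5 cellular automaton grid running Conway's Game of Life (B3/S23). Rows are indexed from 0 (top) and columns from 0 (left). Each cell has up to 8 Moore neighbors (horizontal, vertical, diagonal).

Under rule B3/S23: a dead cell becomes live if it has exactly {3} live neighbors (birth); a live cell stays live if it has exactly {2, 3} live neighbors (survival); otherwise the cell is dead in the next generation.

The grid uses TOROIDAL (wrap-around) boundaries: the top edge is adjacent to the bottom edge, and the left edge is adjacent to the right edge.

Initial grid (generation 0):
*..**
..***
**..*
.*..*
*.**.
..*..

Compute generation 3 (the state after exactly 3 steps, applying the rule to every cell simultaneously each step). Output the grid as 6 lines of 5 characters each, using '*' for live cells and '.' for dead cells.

Simulating step by step:
Generation 0 (given above): 15 live cells
Generation 1: 10 live cells
**...
..*..
.*...
.....
*.***
*.*..
Generation 2: 14 live cells
*.*..
*.*..
.....
*****
*.***
..*..
Generation 3: 4 live cells
(generation 3 grid is the final answer)

Answer: ..**.
.....
.....
.....
.....
*.*..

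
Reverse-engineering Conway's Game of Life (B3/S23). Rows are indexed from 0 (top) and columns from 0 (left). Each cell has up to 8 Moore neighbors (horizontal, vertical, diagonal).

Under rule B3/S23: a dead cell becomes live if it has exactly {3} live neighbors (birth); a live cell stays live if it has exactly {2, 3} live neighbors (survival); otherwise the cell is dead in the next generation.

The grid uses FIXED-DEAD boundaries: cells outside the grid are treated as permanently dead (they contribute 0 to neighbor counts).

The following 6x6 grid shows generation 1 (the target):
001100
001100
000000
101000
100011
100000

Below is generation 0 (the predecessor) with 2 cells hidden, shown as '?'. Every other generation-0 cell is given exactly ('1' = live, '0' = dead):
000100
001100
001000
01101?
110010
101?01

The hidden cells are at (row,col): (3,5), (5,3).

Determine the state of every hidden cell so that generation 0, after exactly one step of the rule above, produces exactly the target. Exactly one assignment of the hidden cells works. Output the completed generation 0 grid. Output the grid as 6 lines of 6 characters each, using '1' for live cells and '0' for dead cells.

Hidden generation-0 cells (in order): (3,5), (5,3).
A hidden cell only influences target cells in its own 3x3 neighborhood. Try each of the 2^2 = 4 assignments, step the completed generation 0 forward once under B3/S23, and compare with the target:
  (3,5)=0 (5,3)=0 -> step reproduces the target at every cell -> ACCEPT
  (3,5)=0 (5,3)=1 -> step gives (5,2)='1' but target has '0' -> reject
  (3,5)=1 (5,3)=0 -> step gives (2,4)='1' but target has '0' -> reject
  (3,5)=1 (5,3)=1 -> step gives (2,4)='1' but target has '0' -> reject
Unique solution: (3,5)=dead, (5,3)=dead.
Check: live-neighbor counts of every cell in the completed generation 0:
013220
023320
144521
343412
354423
241221
Applying B3/S23 to generation 0 with these counts gives:
001100
001100
000000
101000
100011
100000
which matches the target exactly.

Answer: 000100
001100
001000
011010
110010
101001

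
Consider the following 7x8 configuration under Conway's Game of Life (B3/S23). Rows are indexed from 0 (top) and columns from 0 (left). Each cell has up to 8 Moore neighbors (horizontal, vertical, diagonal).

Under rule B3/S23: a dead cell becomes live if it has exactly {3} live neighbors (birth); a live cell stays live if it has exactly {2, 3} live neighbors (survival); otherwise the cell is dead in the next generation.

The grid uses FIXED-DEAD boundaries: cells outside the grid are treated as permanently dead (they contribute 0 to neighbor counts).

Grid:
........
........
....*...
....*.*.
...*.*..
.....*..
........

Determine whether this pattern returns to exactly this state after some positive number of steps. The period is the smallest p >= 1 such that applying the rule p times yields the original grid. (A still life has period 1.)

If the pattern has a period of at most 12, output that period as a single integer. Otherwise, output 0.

Simulating and comparing each generation to the original:
Gen 0 (original, given above): 6 live cells
Gen 1: 6 live cells, differs from original
Gen 2: 6 live cells, MATCHES original -> period = 2

Answer: 2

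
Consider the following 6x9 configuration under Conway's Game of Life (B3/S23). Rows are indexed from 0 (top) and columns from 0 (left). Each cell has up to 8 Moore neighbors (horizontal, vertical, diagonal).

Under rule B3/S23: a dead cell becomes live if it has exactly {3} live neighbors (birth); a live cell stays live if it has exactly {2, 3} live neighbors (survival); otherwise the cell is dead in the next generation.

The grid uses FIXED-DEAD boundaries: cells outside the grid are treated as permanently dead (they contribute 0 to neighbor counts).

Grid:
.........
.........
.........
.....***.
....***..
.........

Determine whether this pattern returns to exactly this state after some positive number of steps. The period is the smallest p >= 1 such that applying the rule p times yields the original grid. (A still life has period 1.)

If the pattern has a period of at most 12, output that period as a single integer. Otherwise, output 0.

Answer: 2

Derivation:
Simulating and comparing each generation to the original:
Gen 0 (original, given above): 6 live cells
Gen 1: 6 live cells, differs from original
Gen 2: 6 live cells, MATCHES original -> period = 2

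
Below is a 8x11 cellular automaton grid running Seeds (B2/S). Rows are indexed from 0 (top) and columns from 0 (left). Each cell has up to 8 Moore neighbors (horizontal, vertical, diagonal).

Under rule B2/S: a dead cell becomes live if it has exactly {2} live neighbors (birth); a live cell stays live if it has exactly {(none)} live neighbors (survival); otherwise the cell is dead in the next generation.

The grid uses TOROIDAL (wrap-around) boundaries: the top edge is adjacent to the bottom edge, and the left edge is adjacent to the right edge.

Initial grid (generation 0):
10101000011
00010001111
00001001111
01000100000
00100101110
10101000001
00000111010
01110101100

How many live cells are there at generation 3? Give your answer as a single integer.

Answer: 11

Derivation:
Simulating step by step:
Generation 0 (given above): 36 live cells
Generation 1: 11 live cells
00000100000
01100110000
00110100000
10110000000
00000000000
00000000000
00000000000
00000000000
Generation 2: 7 live cells
01101000000
00000000000
10000000000
00000000000
01110000000
00000000000
00000000000
00000000000
Generation 3: 11 live cells
00010000000
10110000000
00000000000
10010000000
00000000000
01010000000
00000000000
01110000000
Population at generation 3: 11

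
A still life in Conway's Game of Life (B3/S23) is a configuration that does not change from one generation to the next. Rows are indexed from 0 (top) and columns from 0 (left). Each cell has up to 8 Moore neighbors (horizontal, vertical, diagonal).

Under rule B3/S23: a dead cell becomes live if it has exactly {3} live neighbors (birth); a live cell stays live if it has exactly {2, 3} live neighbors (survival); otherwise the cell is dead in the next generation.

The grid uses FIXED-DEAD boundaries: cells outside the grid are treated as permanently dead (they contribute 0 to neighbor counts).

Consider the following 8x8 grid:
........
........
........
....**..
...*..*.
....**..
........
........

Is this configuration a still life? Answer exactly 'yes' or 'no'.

Compute generation 1 and compare to generation 0 (given above):
Generation 1:
........
........
........
....**..
...*..*.
....**..
........
........
The grids are IDENTICAL -> still life.

Answer: yes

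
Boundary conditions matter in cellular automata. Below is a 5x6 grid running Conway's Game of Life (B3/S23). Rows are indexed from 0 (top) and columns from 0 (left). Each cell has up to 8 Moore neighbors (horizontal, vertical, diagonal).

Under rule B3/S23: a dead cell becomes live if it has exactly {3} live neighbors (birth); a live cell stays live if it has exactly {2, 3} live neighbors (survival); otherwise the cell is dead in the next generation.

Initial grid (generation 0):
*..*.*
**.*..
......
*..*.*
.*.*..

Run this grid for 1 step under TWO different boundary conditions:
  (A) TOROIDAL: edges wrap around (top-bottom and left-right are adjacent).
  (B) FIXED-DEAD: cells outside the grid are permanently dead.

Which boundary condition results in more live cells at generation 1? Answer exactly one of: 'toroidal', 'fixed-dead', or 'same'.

Under TOROIDAL boundary, generation 1:
...*.*
***.**
.**.**
*.*.*.
.*.*..
Population = 16

Under FIXED-DEAD boundary, generation 1:
***.*.
***.*.
***.*.
..*.*.
..*.*.
Population = 16

Comparison: toroidal=16, fixed-dead=16 -> same

Answer: same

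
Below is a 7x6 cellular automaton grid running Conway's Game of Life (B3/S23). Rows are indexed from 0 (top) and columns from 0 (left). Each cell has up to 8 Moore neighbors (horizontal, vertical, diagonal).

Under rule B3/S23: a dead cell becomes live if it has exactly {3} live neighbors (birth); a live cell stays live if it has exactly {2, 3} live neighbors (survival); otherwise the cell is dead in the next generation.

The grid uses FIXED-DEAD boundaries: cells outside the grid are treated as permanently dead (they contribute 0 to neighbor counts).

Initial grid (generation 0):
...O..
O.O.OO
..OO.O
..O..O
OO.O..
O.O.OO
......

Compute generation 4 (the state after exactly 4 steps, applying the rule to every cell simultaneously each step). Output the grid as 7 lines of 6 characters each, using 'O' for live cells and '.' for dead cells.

Simulating step by step:
Generation 0 (given above): 17 live cells
Generation 1: 14 live cells
...OO.
.OO..O
..O..O
......
O..O.O
O.OOO.
......
Generation 2: 17 live cells
..OOO.
.OO..O
.OO...
....O.
.OOO..
.OOOO.
...O..
Generation 3: 13 live cells
.OOOO.
....O.
.OOO..
......
.O....
.O..O.
...OO.
Generation 4: 12 live cells
(generation 4 grid is the final answer)

Answer: ..OOO.
....O.
..OO..
.O....
......
..OOO.
...OO.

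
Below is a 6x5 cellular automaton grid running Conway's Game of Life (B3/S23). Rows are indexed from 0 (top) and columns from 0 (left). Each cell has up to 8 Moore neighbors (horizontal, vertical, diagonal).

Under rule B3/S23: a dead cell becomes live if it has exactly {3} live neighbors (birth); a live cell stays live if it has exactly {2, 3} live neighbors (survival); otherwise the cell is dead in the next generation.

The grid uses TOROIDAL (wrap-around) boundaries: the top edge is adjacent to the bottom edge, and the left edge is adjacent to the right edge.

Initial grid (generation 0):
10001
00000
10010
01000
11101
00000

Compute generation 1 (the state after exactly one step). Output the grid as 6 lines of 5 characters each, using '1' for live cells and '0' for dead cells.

Answer: 00000
10000
00000
00010
11100
00010

Derivation:
Simulating step by step:
Generation 0 (given above): 9 live cells
Generation 1: 6 live cells
(generation 1 grid is the final answer)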